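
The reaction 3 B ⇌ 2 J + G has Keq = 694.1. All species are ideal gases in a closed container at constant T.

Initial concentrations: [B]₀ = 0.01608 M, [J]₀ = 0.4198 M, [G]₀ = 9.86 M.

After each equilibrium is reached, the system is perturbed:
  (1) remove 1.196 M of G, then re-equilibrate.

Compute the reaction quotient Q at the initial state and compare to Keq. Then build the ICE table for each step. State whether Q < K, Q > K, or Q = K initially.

Q₀ = 4.1793e+05; Q > K (proceeds reverse)

Q₀ = 4.1793e+05 vs Keq = 694.1 ⇒ Q>K, reverse
Step 1:
                  B         J         G
  Initial   0.01608    0.4198      9.86
  Change     0.1041  -0.06943  -0.03471
  Equil      0.1202    0.3504     9.825
  solve Keq expr → x = -0.03471; check Q = 694.1
Then remove 1.196 M of G.
Step 2:
                  B         J         G
  Initial    0.1202    0.3504     8.629
  Change  -0.004437  0.002958  0.001479
  Equil      0.1158    0.3533     8.631
  solve Keq expr → x = 0.001479; check Q = 694.1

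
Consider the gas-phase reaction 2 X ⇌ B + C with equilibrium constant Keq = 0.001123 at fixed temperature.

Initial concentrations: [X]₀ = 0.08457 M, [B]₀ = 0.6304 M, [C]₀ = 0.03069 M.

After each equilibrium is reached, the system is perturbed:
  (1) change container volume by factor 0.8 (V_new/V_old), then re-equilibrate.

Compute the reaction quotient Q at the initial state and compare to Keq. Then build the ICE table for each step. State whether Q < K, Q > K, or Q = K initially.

Q₀ = 2.705 vs Keq = 0.001123 ⇒ Q>K, reverse
Step 1:
                  X         B         C
  init      0.08457    0.6304   0.03069
  Δ          0.0613  -0.03065  -0.03065
  eq         0.1459    0.5997 3.9842e-05
  solve Keq expr → x = -0.03065; check Q = 0.001123
Then change container volume by factor 0.8 (V_new/V_old).
Step 2:
                  X         B         C
  init       0.1823    0.7497 4.9803e-05
  Δ               0         0         0
  eq         0.1823    0.7497 4.9803e-05
  solve Keq expr → x = 0; check Q = 0.001123

Q₀ = 2.705; Q > K (proceeds reverse)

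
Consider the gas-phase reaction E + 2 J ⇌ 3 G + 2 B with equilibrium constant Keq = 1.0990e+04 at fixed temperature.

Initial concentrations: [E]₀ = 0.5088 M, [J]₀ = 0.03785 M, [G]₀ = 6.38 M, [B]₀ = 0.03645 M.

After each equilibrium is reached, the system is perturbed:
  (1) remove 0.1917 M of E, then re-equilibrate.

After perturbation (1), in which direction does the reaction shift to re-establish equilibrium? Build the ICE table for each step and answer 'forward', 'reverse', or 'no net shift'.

Direction: reverse

Q₀ = 473.3 vs Keq = 1.0990e+04 ⇒ Q<K, forward
Step 1:
                   E          J          G          B
  I           0.5088    0.03785       6.38    0.03645
  C         -0.01223   -0.02445    0.03668    0.02445
  E           0.4966     0.0134      6.417     0.0609
  solve Keq expr → x = 0.01223; check Q = 1.0990e+04
Then remove 0.1917 M of E.
Step 2:
                   E          J          G          B
  I           0.3049     0.0134      6.417     0.0609
  C         0.001424   0.002848  -0.004272  -0.002848
  E           0.3063    0.01625      6.412    0.05805
  solve Keq expr → x = -0.001424; check Q = 1.0990e+04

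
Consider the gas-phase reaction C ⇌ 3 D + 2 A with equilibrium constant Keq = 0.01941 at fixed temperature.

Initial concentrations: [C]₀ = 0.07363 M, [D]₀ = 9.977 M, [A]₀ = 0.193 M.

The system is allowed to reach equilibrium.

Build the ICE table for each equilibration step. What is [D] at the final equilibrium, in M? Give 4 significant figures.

[D]_eq = 9.69 M

Q₀ = 502.4 vs Keq = 0.01941 ⇒ Q>K, reverse
Step 1:
                  C         D         A
  Initial   0.07363     9.977     0.193
  Change    0.09555   -0.2867   -0.1911
  Equil      0.1692      9.69    0.0019
  solve Keq expr → x = -0.09555; check Q = 0.01941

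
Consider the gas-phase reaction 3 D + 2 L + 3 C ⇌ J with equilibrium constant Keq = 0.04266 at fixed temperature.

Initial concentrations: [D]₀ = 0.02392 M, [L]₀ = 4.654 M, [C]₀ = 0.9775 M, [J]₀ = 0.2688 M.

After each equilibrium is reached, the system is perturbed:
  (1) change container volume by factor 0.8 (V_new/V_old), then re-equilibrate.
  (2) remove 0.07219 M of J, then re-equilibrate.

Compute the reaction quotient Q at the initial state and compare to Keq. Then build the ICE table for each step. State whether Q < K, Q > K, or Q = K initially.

Q₀ = 970.8 vs Keq = 0.04266 ⇒ Q>K, reverse
Step 1:
                  D         L         C         J
  I         0.02392     4.654    0.9775    0.2688
  C          0.3658    0.2439    0.3658   -0.1219
  E          0.3897     4.898     1.343    0.1469
  solve Keq expr → x = -0.1219; check Q = 0.04266
Then change container volume by factor 0.8 (V_new/V_old).
Step 2:
                  D         L         C         J
  I          0.4872     6.122     1.679    0.1836
  C         -0.1422  -0.09481   -0.1422   0.04741
  E           0.345     6.028     1.537     0.231
  solve Keq expr → x = 0.04741; check Q = 0.04266
Then remove 0.07219 M of J.
Step 3:
                  D         L         C         J
  I           0.345     6.028     1.537    0.1588
  C        -0.02817  -0.01878  -0.02817   0.00939
  E          0.3168     6.009     1.509    0.1682
  solve Keq expr → x = 0.00939; check Q = 0.04266

Q₀ = 970.8; Q > K (proceeds reverse)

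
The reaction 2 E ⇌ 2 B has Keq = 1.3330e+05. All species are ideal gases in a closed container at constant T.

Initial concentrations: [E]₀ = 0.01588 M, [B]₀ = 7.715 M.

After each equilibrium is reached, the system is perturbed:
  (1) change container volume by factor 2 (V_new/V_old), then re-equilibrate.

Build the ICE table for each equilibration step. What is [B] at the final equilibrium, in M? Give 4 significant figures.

[B]_eq = 3.855 M

Q₀ = 2.3603e+05 vs Keq = 1.3330e+05 ⇒ Q>K, reverse
Step 1:
                  E         B
  init      0.01588     7.715
  Δ        0.005237 -0.005237
  eq        0.02112      7.71
  solve Keq expr → x = -0.002618; check Q = 1.3330e+05
Then change container volume by factor 2 (V_new/V_old).
Step 2:
                  E         B
  init      0.01056     3.855
  Δ               0         0
  eq        0.01056     3.855
  solve Keq expr → x = 0; check Q = 1.3330e+05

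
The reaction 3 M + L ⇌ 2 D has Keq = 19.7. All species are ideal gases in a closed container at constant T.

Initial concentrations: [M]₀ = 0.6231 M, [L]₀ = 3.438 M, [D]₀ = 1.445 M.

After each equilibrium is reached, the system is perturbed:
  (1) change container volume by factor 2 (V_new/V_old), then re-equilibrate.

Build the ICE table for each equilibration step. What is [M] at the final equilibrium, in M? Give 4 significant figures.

[M]_eq = 0.2579 M

Q₀ = 2.51 vs Keq = 19.7 ⇒ Q<K, forward
Step 1:
                    M           L           D
  init         0.6231       3.438       1.445
  Δ             -0.28    -0.09332      0.1866
  eq           0.3431       3.345       1.632
  solve Keq expr → x = 0.09332; check Q = 19.7
Then change container volume by factor 2 (V_new/V_old).
Step 2:
                    M           L           D
  init         0.1716       1.672      0.8158
  Δ           0.08634     0.02878    -0.05756
  eq           0.2579       1.701      0.7583
  solve Keq expr → x = -0.02878; check Q = 19.7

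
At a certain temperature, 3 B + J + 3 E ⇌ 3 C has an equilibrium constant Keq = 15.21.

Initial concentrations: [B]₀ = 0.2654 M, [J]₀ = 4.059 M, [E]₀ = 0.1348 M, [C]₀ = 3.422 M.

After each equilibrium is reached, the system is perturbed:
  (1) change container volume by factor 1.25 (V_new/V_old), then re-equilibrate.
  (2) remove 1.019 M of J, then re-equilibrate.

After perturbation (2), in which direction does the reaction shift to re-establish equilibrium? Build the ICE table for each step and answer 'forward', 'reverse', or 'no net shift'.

Direction: reverse

Q₀ = 2.1560e+05 vs Keq = 15.21 ⇒ Q>K, reverse
Step 1:
                    B           J           E           C
  init         0.2654       4.059      0.1348       3.422
  Δ            0.6351      0.2117      0.6351     -0.6351
  eq           0.9005       4.271      0.7699       2.787
  solve Keq expr → x = -0.2117; check Q = 15.21
Then change container volume by factor 1.25 (V_new/V_old).
Step 2:
                    B           J           E           C
  init         0.7204       3.417      0.6159        2.23
  Δ           0.08978     0.02993     0.08978    -0.08978
  eq           0.8102       3.446      0.7057        2.14
  solve Keq expr → x = -0.02993; check Q = 15.21
Then remove 1.019 M of J.
Step 3:
                    B           J           E           C
  init         0.8102       2.427      0.7057        2.14
  Δ           0.03764     0.01255     0.03764    -0.03764
  eq           0.8478        2.44      0.7433       2.102
  solve Keq expr → x = -0.01255; check Q = 15.21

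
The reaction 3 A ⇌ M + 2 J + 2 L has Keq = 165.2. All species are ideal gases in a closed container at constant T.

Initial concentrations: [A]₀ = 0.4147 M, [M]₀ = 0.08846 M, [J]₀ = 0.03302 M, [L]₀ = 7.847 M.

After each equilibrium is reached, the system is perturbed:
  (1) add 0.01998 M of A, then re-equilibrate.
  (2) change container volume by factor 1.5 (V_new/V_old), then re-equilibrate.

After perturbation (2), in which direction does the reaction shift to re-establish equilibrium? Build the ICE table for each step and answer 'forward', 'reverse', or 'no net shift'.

Q₀ = 0.08327 vs Keq = 165.2 ⇒ Q<K, forward
Step 1:
                    A           M           J           L
  Initial      0.4147     0.08846     0.03302       7.847
  Change      -0.2686     0.08952       0.179       0.179
  Equil        0.1461       0.178      0.2121       8.026
  solve Keq expr → x = 0.08952; check Q = 165.2
Then add 0.01998 M of A.
Step 2:
                    A           M           J           L
  Initial      0.1661       0.178      0.2121       8.026
  Change     -0.01422    0.004738    0.009477    0.009477
  Equil        0.1519      0.1827      0.2215       8.036
  solve Keq expr → x = 0.004738; check Q = 165.2
Then change container volume by factor 1.5 (V_new/V_old).
Step 3:
                    A           M           J           L
  Initial      0.1013      0.1218      0.1477       5.357
  Change     -0.01832    0.006106     0.01221     0.01221
  Equil       0.08295      0.1279      0.1599       5.369
  solve Keq expr → x = 0.006106; check Q = 165.2

Direction: forward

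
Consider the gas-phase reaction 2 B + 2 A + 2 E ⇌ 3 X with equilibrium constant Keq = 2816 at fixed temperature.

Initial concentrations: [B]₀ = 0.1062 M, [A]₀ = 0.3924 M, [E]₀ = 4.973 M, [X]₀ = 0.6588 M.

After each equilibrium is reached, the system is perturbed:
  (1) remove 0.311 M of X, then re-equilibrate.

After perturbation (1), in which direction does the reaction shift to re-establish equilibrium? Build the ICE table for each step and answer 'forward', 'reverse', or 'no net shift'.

Q₀ = 6.658 vs Keq = 2816 ⇒ Q<K, forward
Step 1:
                   B          A          E          X
  init        0.1062     0.3924      4.973     0.6588
  Δ         -0.09678   -0.09678   -0.09678     0.1452
  eq        0.009424     0.2956      4.876      0.804
  solve Keq expr → x = 0.04839; check Q = 2816
Then remove 0.311 M of X.
Step 2:
                   B          A          E          X
  init      0.009424     0.2956      4.876      0.493
  Δ        -0.004722  -0.004722  -0.004722   0.007082
  eq        0.004702     0.2909      4.872        0.5
  solve Keq expr → x = 0.002361; check Q = 2816

Direction: forward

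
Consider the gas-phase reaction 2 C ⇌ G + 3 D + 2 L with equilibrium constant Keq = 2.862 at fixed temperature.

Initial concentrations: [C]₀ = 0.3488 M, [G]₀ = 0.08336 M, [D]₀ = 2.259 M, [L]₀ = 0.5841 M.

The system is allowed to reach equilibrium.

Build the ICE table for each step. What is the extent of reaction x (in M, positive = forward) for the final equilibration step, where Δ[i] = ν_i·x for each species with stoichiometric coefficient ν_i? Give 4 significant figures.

Q₀ = 2.695 vs Keq = 2.862 ⇒ Q<K, forward
Step 1:
                  C         G         D         L
  Initial    0.3488   0.08336     2.259    0.5841
  Change   -0.00352   0.00176  0.005279   0.00352
  Equil      0.3453   0.08512     2.264    0.5876
  solve Keq expr → x = 0.00176; check Q = 2.862

x = 0.00176 M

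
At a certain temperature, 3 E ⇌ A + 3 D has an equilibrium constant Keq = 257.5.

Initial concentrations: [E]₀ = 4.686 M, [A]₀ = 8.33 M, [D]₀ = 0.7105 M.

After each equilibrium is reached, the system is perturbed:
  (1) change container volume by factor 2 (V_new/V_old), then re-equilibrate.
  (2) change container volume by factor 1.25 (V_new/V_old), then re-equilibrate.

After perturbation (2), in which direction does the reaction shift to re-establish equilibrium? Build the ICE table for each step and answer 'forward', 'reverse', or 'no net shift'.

Direction: forward

Q₀ = 0.02904 vs Keq = 257.5 ⇒ Q<K, forward
Step 1:
                   E          A          D
  init         4.686       8.33     0.7105
  Δ            -3.34      1.113       3.34
  eq           1.346      9.443      4.051
  solve Keq expr → x = 1.113; check Q = 257.5
Then change container volume by factor 2 (V_new/V_old).
Step 2:
                   E          A          D
  init        0.6729      4.722      2.025
  Δ          -0.1087    0.03624     0.1087
  eq          0.5642      4.758      2.134
  solve Keq expr → x = 0.03624; check Q = 257.5
Then change container volume by factor 1.25 (V_new/V_old).
Step 3:
                   E          A          D
  init        0.4513      3.806      1.707
  Δ         -0.02572   0.008574    0.02572
  eq          0.4256      3.815      1.733
  solve Keq expr → x = 0.008574; check Q = 257.5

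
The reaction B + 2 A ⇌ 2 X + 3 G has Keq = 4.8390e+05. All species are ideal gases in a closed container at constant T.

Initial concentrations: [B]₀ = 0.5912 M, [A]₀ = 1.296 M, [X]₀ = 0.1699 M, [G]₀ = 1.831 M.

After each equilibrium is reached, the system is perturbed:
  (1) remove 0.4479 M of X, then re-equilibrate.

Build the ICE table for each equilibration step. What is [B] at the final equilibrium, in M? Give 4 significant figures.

[B]_eq = 0.005004 M

Q₀ = 0.1784 vs Keq = 4.8390e+05 ⇒ Q<K, forward
Step 1:
                  B         A         X         G
  I          0.5912     1.296    0.1699     1.831
  C         -0.5817    -1.163     1.163     1.745
  E        0.009541    0.1327     1.333     3.576
  solve Keq expr → x = 0.5817; check Q = 4.8390e+05
Then remove 0.4479 M of X.
Step 2:
                  B         A         X         G
  I        0.009541    0.1327    0.8853     3.576
  C       -0.004537 -0.009074  0.009074   0.01361
  E        0.005004    0.1236    0.8944      3.59
  solve Keq expr → x = 0.004537; check Q = 4.8390e+05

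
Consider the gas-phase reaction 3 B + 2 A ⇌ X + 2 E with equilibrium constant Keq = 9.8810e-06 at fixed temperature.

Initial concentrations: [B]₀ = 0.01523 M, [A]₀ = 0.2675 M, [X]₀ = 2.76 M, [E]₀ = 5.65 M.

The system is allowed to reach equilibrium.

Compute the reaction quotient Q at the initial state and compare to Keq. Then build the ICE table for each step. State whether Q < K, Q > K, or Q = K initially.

Q₀ = 3.4854e+08; Q > K (proceeds reverse)

Q₀ = 3.4854e+08 vs Keq = 9.8810e-06 ⇒ Q>K, reverse
Step 1:
                    B           A           X           E
  Initial     0.01523      0.2675        2.76        5.65
  Change        7.485        4.99      -2.495       -4.99
  Equil         7.501       5.258      0.2649      0.6597
  solve Keq expr → x = -2.495; check Q = 9.8810e-06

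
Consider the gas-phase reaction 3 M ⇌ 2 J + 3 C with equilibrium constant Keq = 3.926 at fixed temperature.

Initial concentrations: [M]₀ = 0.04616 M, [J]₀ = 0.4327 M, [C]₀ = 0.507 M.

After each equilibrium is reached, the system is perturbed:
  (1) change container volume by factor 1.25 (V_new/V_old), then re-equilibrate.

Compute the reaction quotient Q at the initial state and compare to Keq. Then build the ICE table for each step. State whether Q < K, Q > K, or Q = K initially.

Q₀ = 248.1 vs Keq = 3.926 ⇒ Q>K, reverse
Step 1:
                   M          J          C
  I          0.04616     0.4327      0.507
  C          0.09049   -0.06033   -0.09049
  E           0.1367     0.3724     0.4165
  solve Keq expr → x = -0.03016; check Q = 3.926
Then change container volume by factor 1.25 (V_new/V_old).
Step 2:
                   M          J          C
  I           0.1093     0.2979     0.3332
  C         -0.01059   0.007059    0.01059
  E          0.09873      0.305     0.3438
  solve Keq expr → x = 0.003529; check Q = 3.926

Q₀ = 248.1; Q > K (proceeds reverse)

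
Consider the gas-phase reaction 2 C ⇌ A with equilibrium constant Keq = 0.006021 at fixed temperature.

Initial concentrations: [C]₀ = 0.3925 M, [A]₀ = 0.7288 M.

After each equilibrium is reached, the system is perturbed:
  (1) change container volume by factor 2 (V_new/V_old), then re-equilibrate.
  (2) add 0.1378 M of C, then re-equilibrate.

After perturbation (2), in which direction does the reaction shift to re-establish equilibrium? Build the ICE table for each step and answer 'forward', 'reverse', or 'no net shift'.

Q₀ = 4.731 vs Keq = 0.006021 ⇒ Q>K, reverse
Step 1:
                   C          A
  Initial     0.3925     0.7288
  Change       1.418    -0.7091
  Equil        1.811    0.01974
  solve Keq expr → x = -0.7091; check Q = 0.006021
Then change container volume by factor 2 (V_new/V_old).
Step 2:
                   C          A
  Initial     0.9053   0.009869
  Change    0.009658  -0.004829
  Equil        0.915   0.005041
  solve Keq expr → x = -0.004829; check Q = 0.006021
Then add 0.1378 M of C.
Step 3:
                   C          A
  Initial      1.053   0.005041
  Change   -0.003185   0.001592
  Equil         1.05   0.006633
  solve Keq expr → x = 0.001592; check Q = 0.006021

Direction: forward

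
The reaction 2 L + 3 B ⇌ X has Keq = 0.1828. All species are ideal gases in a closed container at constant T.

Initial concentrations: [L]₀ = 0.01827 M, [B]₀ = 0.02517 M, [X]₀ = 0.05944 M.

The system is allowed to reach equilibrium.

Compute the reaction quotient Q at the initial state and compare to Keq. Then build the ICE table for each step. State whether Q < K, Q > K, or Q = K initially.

Q₀ = 1.1167e+07 vs Keq = 0.1828 ⇒ Q>K, reverse
Step 1:
                  L         B         X
  I         0.01827   0.02517   0.05944
  C          0.1188    0.1782  -0.05941
  E          0.1371    0.2034 2.8912e-05
  solve Keq expr → x = -0.05941; check Q = 0.1828

Q₀ = 1.1167e+07; Q > K (proceeds reverse)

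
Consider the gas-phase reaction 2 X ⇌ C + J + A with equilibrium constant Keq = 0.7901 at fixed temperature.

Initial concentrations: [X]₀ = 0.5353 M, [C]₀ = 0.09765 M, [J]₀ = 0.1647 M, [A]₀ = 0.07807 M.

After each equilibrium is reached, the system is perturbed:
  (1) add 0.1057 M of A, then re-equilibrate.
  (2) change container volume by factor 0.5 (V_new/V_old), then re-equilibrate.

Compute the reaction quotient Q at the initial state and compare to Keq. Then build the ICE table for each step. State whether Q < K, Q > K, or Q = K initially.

Q₀ = 0.004382 vs Keq = 0.7901 ⇒ Q<K, forward
Step 1:
                    X           C           J           A
  Initial      0.5353     0.09765      0.1647     0.07807
  Change       -0.359      0.1795      0.1795      0.1795
  Equil        0.1763      0.2771      0.3442      0.2576
  solve Keq expr → x = 0.1795; check Q = 0.7901
Then add 0.1057 M of A.
Step 2:
                    X           C           J           A
  Initial      0.1763      0.2771      0.3442      0.3633
  Change      0.02234    -0.01117    -0.01117    -0.01117
  Equil        0.1987       0.266       0.333      0.3521
  solve Keq expr → x = -0.01117; check Q = 0.7901
Then change container volume by factor 0.5 (V_new/V_old).
Step 3:
                    X           C           J           A
  Initial      0.3973      0.5319       0.666      0.7042
  Change      0.09906    -0.04953    -0.04953    -0.04953
  Equil        0.4964      0.4824      0.6165      0.6546
  solve Keq expr → x = -0.04953; check Q = 0.7901

Q₀ = 0.004382; Q < K (proceeds forward)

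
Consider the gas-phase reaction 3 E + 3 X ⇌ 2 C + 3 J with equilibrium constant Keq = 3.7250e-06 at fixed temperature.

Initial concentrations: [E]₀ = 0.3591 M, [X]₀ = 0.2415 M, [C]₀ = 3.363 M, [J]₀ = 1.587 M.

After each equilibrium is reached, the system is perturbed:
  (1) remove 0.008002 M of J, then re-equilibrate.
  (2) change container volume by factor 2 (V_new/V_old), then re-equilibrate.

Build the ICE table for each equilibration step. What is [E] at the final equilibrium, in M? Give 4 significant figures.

[E]_eq = 0.957 M

Q₀ = 6.9309e+04 vs Keq = 3.7250e-06 ⇒ Q>K, reverse
Step 1:
                  E         X         C         J
  Initial    0.3591    0.2415     3.363     1.587
  Change      1.557     1.557    -1.038    -1.557
  Equil       1.916     1.798     2.325   0.03042
  solve Keq expr → x = -0.5189; check Q = 3.7250e-06
Then remove 0.008002 M of J.
Step 2:
                  E         X         C         J
  Initial     1.916     1.798     2.325   0.02242
  Change  -0.007705 -0.007705  0.005137  0.007705
  Equil       1.908      1.79      2.33   0.03013
  solve Keq expr → x = 0.002568; check Q = 3.7250e-06
Then change container volume by factor 2 (V_new/V_old).
Step 3:
                  E         X         C         J
  Initial     0.954    0.8952     1.165   0.01506
  Change   0.003015  0.003015  -0.00201 -0.003015
  Equil       0.957    0.8982     1.163   0.01205
  solve Keq expr → x = -0.001005; check Q = 3.7250e-06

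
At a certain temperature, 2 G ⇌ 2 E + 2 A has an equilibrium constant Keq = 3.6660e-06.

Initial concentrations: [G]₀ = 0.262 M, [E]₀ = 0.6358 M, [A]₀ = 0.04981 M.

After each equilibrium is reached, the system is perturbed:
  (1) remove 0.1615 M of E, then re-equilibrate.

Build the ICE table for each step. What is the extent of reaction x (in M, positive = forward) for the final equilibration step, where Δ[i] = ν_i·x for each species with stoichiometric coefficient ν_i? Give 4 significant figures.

Q₀ = 0.01461 vs Keq = 3.6660e-06 ⇒ Q>K, reverse
Step 1:
                    G           E           A
  init          0.262      0.6358     0.04981
  Δ            0.0488     -0.0488     -0.0488
  eq           0.3108       0.587    0.001014
  solve Keq expr → x = -0.0244; check Q = 3.6660e-06
Then remove 0.1615 M of E.
Step 2:
                    G           E           A
  init         0.3108      0.4255    0.001014
  Δ       -3.8180e-04  3.8180e-04  3.8180e-04
  eq           0.3104      0.4259    0.001396
  solve Keq expr → x = 1.9090e-04; check Q = 3.6660e-06

x = 1.9090e-04 M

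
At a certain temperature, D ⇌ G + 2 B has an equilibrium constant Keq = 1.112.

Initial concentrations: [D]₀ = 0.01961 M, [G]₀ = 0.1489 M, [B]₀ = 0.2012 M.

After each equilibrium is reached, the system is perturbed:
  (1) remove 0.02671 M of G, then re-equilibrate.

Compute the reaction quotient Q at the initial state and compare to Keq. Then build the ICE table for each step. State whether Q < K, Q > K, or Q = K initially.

Q₀ = 0.3074; Q < K (proceeds forward)

Q₀ = 0.3074 vs Keq = 1.112 ⇒ Q<K, forward
Step 1:
                  D         G         B
  Initial   0.01961    0.1489    0.2012
  Change   -0.01223   0.01223   0.02446
  Equil    0.007379    0.1611    0.2257
  solve Keq expr → x = 0.01223; check Q = 1.112
Then remove 0.02671 M of G.
Step 2:
                  D         G         B
  Initial  0.007379    0.1344    0.2257
  Change  -0.001058  0.001058  0.002116
  Equil    0.006321    0.1355    0.2278
  solve Keq expr → x = 0.001058; check Q = 1.112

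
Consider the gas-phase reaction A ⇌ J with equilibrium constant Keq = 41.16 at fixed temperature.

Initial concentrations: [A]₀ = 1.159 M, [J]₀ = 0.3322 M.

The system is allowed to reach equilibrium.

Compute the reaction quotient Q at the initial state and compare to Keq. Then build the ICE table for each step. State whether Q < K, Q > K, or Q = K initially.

Q₀ = 0.2866; Q < K (proceeds forward)

Q₀ = 0.2866 vs Keq = 41.16 ⇒ Q<K, forward
Step 1:
                    A           J
  Initial       1.159      0.3322
  Change       -1.124       1.124
  Equil       0.03537       1.456
  solve Keq expr → x = 1.124; check Q = 41.16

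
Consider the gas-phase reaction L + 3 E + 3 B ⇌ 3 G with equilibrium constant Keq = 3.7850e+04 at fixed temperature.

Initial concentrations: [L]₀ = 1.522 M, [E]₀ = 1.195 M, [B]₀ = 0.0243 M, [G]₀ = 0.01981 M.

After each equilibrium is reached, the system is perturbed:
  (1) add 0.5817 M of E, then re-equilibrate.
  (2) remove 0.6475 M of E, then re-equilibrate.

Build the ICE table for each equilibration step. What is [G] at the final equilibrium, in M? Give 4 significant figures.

Q₀ = 0.2086 vs Keq = 3.7850e+04 ⇒ Q<K, forward
Step 1:
                    L           E           B           G
  Initial       1.522       1.195      0.0243     0.01981
  Change    -0.007782    -0.02334    -0.02334     0.02334
  Equil         1.514       1.172  9.5531e-04     0.04315
  solve Keq expr → x = 0.007782; check Q = 3.7850e+04
Then add 0.5817 M of E.
Step 2:
                    L           E           B           G
  Initial       1.514       1.753  9.5531e-04     0.04315
  Change  -1.0406e-04 -3.1219e-04 -3.1219e-04  3.1219e-04
  Equil         1.514       1.753  6.4312e-04     0.04347
  solve Keq expr → x = 1.0406e-04; check Q = 3.7850e+04
Then remove 0.6475 M of E.
Step 3:
                    L           E           B           G
  Initial       1.514       1.106  6.4312e-04     0.04347
  Change   1.2256e-04  3.6768e-04  3.6768e-04 -3.6768e-04
  Equil         1.514       1.106    0.001011      0.0431
  solve Keq expr → x = -1.2256e-04; check Q = 3.7850e+04

[G]_eq = 0.0431 M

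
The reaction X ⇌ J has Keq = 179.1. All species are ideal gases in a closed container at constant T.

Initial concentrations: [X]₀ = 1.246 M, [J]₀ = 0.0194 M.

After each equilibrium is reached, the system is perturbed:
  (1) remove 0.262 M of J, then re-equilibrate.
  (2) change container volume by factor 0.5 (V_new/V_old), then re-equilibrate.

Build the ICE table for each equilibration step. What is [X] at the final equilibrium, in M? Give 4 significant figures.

Q₀ = 0.01557 vs Keq = 179.1 ⇒ Q<K, forward
Step 1:
                   X          J
  I            1.246     0.0194
  C           -1.239      1.239
  E         0.007026      1.258
  solve Keq expr → x = 1.239; check Q = 179.1
Then remove 0.262 M of J.
Step 2:
                   X          J
  I         0.007026     0.9964
  C        -0.001455   0.001455
  E         0.005571     0.9978
  solve Keq expr → x = 0.001455; check Q = 179.1
Then change container volume by factor 0.5 (V_new/V_old).
Step 3:
                   X          J
  I          0.01114      1.996
  C                0          0
  E          0.01114      1.996
  solve Keq expr → x = 0; check Q = 179.1

[X]_eq = 0.01114 M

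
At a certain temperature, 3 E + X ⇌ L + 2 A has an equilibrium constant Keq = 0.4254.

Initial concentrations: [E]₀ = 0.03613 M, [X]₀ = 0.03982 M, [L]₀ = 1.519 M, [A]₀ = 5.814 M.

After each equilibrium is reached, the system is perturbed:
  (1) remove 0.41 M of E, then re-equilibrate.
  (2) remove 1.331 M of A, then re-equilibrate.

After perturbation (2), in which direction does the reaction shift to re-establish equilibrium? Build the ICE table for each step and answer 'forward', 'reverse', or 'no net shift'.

Direction: forward

Q₀ = 2.7340e+07 vs Keq = 0.4254 ⇒ Q>K, reverse
Step 1:
                  E         X         L         A
  init      0.03613   0.03982     1.519     5.814
  Δ           2.785    0.9284   -0.9284    -1.857
  eq          2.821    0.9682    0.5906     3.957
  solve Keq expr → x = -0.9284; check Q = 0.4254
Then remove 0.41 M of E.
Step 2:
                  E         X         L         A
  init        2.411    0.9682    0.5906     3.957
  Δ          0.1907   0.06356  -0.06356   -0.1271
  eq          2.602     1.032    0.5271      3.83
  solve Keq expr → x = -0.06356; check Q = 0.4254
Then remove 1.331 M of A.
Step 3:
                  E         X         L         A
  init        2.602     1.032    0.5271     2.499
  Δ         -0.3211    -0.107     0.107    0.2141
  eq          2.281    0.9247    0.6341     2.713
  solve Keq expr → x = 0.107; check Q = 0.4254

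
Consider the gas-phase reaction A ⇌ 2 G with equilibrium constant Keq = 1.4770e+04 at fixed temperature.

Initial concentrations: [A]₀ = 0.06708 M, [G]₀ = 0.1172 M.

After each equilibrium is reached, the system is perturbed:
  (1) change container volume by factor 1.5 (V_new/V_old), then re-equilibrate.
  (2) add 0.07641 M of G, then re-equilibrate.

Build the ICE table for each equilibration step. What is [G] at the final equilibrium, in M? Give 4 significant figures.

[G]_eq = 0.244 M

Q₀ = 0.2048 vs Keq = 1.4770e+04 ⇒ Q<K, forward
Step 1:
                  A         G
  init      0.06708    0.1172
  Δ        -0.06708    0.1342
  eq      4.2774e-06    0.2514
  solve Keq expr → x = 0.06708; check Q = 1.4770e+04
Then change container volume by factor 1.5 (V_new/V_old).
Step 2:
                  A         G
  init    2.8516e-06    0.1676
  Δ       -9.5050e-07 1.9010e-06
  eq      1.9011e-06    0.1676
  solve Keq expr → x = 9.5050e-07; check Q = 1.4770e+04
Then add 0.07641 M of G.
Step 3:
                  A         G
  init    1.9011e-06     0.244
  Δ       2.1289e-06 -4.2579e-06
  eq      4.0301e-06     0.244
  solve Keq expr → x = -2.1289e-06; check Q = 1.4770e+04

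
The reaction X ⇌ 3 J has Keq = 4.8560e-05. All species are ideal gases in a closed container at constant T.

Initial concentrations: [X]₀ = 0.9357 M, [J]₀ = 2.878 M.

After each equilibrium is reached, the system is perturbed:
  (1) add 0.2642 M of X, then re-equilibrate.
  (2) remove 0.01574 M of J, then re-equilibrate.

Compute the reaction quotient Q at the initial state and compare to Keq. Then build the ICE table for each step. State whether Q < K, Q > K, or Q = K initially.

Q₀ = 25.48; Q > K (proceeds reverse)

Q₀ = 25.48 vs Keq = 4.8560e-05 ⇒ Q>K, reverse
Step 1:
                  X         J
  init       0.9357     2.878
  Δ          0.9443    -2.833
  eq           1.88   0.04503
  solve Keq expr → x = -0.9443; check Q = 4.8560e-05
Then add 0.2642 M of X.
Step 2:
                  X         J
  init        2.144   0.04503
  Δ       -6.7087e-04  0.002013
  eq          2.144   0.04704
  solve Keq expr → x = 6.7087e-04; check Q = 4.8560e-05
Then remove 0.01574 M of J.
Step 3:
                  X         J
  init        2.144    0.0313
  Δ       -0.005234    0.0157
  eq          2.138     0.047
  solve Keq expr → x = 0.005234; check Q = 4.8560e-05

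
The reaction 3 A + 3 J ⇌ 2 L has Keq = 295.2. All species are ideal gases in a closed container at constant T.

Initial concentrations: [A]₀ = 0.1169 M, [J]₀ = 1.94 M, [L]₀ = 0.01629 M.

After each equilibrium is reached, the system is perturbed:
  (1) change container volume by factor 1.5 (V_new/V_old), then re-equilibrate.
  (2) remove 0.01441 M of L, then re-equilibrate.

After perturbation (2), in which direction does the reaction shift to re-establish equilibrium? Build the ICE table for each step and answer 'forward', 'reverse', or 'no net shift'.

Direction: forward

Q₀ = 0.02275 vs Keq = 295.2 ⇒ Q<K, forward
Step 1:
                   A          J          L
  Initial     0.1169       1.94    0.01629
  Change     -0.1013    -0.1013    0.06751
  Equil      0.01564      1.839     0.0838
  solve Keq expr → x = 0.03375; check Q = 295.2
Then change container volume by factor 1.5 (V_new/V_old).
Step 2:
                   A          J          L
  Initial    0.01043      1.226    0.05586
  Change    0.006456   0.006456  -0.004304
  Equil      0.01688      1.232    0.05156
  solve Keq expr → x = -0.002152; check Q = 295.2
Then remove 0.01441 M of L.
Step 3:
                   A          J          L
  Initial    0.01688      1.232    0.03715
  Change   -0.002827  -0.002827   0.001885
  Equil      0.01406      1.229    0.03903
  solve Keq expr → x = 9.4226e-04; check Q = 295.2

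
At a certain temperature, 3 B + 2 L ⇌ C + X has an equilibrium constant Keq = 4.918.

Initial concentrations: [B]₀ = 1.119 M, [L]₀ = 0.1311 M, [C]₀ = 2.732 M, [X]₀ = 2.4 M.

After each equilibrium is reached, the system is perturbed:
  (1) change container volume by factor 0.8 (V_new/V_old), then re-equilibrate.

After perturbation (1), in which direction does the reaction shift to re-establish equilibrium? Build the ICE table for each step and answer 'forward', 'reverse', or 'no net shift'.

Q₀ = 272.3 vs Keq = 4.918 ⇒ Q>K, reverse
Step 1:
                   B          L          C          X
  init         1.119     0.1311      2.732        2.4
  Δ           0.5494     0.3663    -0.1831    -0.1831
  eq           1.668     0.4974      2.549      2.217
  solve Keq expr → x = -0.1831; check Q = 4.918
Then change container volume by factor 0.8 (V_new/V_old).
Step 2:
                   B          L          C          X
  init         2.086     0.6217      3.186      2.771
  Δ          -0.1641    -0.1094    0.05469    0.05469
  eq           1.921     0.5123      3.241      2.826
  solve Keq expr → x = 0.05469; check Q = 4.918

Direction: forward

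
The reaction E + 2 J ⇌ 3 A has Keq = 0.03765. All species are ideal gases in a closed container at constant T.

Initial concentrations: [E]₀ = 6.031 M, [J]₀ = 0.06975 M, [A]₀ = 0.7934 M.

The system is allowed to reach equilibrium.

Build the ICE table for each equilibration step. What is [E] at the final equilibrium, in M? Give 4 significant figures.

[E]_eq = 6.187 M

Q₀ = 17.02 vs Keq = 0.03765 ⇒ Q>K, reverse
Step 1:
                  E         J         A
  init        6.031   0.06975    0.7934
  Δ          0.1564    0.3128   -0.4692
  eq          6.187    0.3825    0.3242
  solve Keq expr → x = -0.1564; check Q = 0.03765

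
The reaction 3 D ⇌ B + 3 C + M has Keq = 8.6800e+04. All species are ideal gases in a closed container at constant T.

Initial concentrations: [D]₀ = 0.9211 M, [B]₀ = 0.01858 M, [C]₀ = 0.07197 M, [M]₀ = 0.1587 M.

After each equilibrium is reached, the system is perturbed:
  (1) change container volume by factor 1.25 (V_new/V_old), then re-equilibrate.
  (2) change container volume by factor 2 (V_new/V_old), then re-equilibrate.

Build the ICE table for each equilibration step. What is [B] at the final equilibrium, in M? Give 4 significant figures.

[B]_eq = 0.1294 M

Q₀ = 1.4066e-06 vs Keq = 8.6800e+04 ⇒ Q<K, forward
Step 1:
                    D           B           C           M
  init         0.9211     0.01858     0.07197      0.1587
  Δ           -0.9094      0.3031      0.9094      0.3031
  eq          0.01174      0.3217      0.9813      0.4618
  solve Keq expr → x = 0.3031; check Q = 8.6800e+04
Then change container volume by factor 1.25 (V_new/V_old).
Step 2:
                    D           B           C           M
  init       0.009391      0.2574      0.7851      0.3695
  Δ         -0.001277  4.2577e-04    0.001277  4.2577e-04
  eq         0.008114      0.2578      0.7863      0.3699
  solve Keq expr → x = 4.2577e-04; check Q = 8.6800e+04
Then change container volume by factor 2 (V_new/V_old).
Step 3:
                    D           B           C           M
  init       0.004057      0.1289      0.3932      0.1849
  Δ         -0.001486  4.9531e-04    0.001486  4.9531e-04
  eq         0.002571      0.1294      0.3947      0.1854
  solve Keq expr → x = 4.9531e-04; check Q = 8.6800e+04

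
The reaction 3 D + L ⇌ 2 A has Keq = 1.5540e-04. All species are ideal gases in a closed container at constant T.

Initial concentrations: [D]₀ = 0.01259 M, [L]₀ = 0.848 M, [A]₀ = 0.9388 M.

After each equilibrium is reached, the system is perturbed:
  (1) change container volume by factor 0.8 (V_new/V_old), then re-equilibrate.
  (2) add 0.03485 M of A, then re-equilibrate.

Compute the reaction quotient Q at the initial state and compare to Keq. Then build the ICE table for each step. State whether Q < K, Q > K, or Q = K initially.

Q₀ = 5.2080e+05 vs Keq = 1.5540e-04 ⇒ Q>K, reverse
Step 1:
                  D         L         A
  Initial   0.01259     0.848    0.9388
  Change      1.373    0.4578   -0.9156
  Equil       1.386     1.306   0.02324
  solve Keq expr → x = -0.4578; check Q = 1.5540e-04
Then change container volume by factor 0.8 (V_new/V_old).
Step 2:
                  D         L         A
  Initial     1.732     1.632   0.02905
  Change   -0.01035  -0.00345    0.0069
  Equil       1.722     1.629   0.03595
  solve Keq expr → x = 0.00345; check Q = 1.5540e-04
Then add 0.03485 M of A.
Step 3:
                  D         L         A
  Initial     1.722     1.629    0.0708
  Change    0.04964   0.01655  -0.03309
  Equil       1.772     1.645   0.03771
  solve Keq expr → x = -0.01655; check Q = 1.5540e-04

Q₀ = 5.2080e+05; Q > K (proceeds reverse)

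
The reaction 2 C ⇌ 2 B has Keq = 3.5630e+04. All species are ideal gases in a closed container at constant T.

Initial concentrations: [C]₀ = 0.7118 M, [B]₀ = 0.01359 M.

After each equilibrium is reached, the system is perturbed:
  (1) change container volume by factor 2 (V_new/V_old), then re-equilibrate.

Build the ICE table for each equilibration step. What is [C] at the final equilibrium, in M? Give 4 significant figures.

Q₀ = 3.6452e-04 vs Keq = 3.5630e+04 ⇒ Q<K, forward
Step 1:
                   C          B
  init        0.7118    0.01359
  Δ           -0.708      0.708
  eq        0.003823     0.7216
  solve Keq expr → x = 0.354; check Q = 3.5630e+04
Then change container volume by factor 2 (V_new/V_old).
Step 2:
                   C          B
  init      0.001911     0.3608
  Δ                0          0
  eq        0.001911     0.3608
  solve Keq expr → x = 0; check Q = 3.5630e+04

[C]_eq = 0.001911 M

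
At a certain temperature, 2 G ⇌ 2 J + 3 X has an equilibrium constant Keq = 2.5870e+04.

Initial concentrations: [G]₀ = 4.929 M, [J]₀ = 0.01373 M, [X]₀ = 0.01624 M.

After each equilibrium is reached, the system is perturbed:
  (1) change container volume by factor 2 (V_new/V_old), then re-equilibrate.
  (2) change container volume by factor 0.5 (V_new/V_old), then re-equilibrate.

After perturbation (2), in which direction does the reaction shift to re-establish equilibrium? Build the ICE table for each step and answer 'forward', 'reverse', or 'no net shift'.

Direction: reverse

Q₀ = 3.3234e-11 vs Keq = 2.5870e+04 ⇒ Q<K, forward
Step 1:
                  G         J         X
  init        4.929   0.01373   0.01624
  Δ          -4.449     4.449     6.673
  eq         0.4801     4.463      6.69
  solve Keq expr → x = 2.224; check Q = 2.5870e+04
Then change container volume by factor 2 (V_new/V_old).
Step 2:
                  G         J         X
  init         0.24     2.231     3.345
  Δ         -0.1411    0.1411    0.2117
  eq        0.09893     2.372     3.556
  solve Keq expr → x = 0.07055; check Q = 2.5870e+04
Then change container volume by factor 0.5 (V_new/V_old).
Step 3:
                  G         J         X
  init       0.1979     4.745     7.113
  Δ          0.2822   -0.2822   -0.4233
  eq         0.4801     4.463      6.69
  solve Keq expr → x = -0.1411; check Q = 2.5870e+04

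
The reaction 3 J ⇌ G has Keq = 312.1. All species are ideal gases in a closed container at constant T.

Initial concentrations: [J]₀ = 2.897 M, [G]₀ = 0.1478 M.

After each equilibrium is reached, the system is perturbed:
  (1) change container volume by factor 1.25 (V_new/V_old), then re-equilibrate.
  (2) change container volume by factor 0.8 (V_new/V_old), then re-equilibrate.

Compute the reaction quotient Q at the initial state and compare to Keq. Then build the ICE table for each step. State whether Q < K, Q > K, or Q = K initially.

Q₀ = 0.006079 vs Keq = 312.1 ⇒ Q<K, forward
Step 1:
                   J          G
  Initial      2.897     0.1478
  Change      -2.747     0.9155
  Equil       0.1505      1.063
  solve Keq expr → x = 0.9155; check Q = 312.1
Then change container volume by factor 1.25 (V_new/V_old).
Step 2:
                   J          G
  Initial     0.1204     0.8506
  Change     0.01896   -0.00632
  Equil       0.1393     0.8443
  solve Keq expr → x = -0.00632; check Q = 312.1
Then change container volume by factor 0.8 (V_new/V_old).
Step 3:
                   J          G
  Initial     0.1742      1.055
  Change     -0.0237   0.007901
  Equil       0.1505      1.063
  solve Keq expr → x = 0.007901; check Q = 312.1

Q₀ = 0.006079; Q < K (proceeds forward)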